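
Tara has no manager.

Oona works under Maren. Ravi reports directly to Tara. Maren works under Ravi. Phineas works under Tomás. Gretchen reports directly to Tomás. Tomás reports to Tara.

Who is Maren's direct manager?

Ravi

Maren reports directly to Ravi.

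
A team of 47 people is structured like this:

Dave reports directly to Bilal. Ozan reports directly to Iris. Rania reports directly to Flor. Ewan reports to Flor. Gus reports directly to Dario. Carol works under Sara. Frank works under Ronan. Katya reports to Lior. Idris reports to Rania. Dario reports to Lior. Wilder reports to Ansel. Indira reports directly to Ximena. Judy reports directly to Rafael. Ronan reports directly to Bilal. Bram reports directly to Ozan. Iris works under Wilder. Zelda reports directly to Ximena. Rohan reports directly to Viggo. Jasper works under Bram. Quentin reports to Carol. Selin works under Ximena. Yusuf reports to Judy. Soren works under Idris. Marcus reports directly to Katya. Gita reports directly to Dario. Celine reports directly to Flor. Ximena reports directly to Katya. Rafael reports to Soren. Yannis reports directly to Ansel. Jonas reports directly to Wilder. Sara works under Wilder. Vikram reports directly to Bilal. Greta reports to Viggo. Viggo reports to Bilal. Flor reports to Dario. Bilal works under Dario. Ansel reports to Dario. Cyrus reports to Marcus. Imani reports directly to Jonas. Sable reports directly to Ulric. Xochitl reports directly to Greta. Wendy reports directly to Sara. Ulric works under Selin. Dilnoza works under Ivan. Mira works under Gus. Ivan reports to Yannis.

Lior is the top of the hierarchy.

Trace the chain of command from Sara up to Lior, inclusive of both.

Sara -> Wilder -> Ansel -> Dario -> Lior

Sara reports to Wilder. Wilder reports to Ansel. Ansel reports to Dario. Dario reports to Lior. Lior is at the top.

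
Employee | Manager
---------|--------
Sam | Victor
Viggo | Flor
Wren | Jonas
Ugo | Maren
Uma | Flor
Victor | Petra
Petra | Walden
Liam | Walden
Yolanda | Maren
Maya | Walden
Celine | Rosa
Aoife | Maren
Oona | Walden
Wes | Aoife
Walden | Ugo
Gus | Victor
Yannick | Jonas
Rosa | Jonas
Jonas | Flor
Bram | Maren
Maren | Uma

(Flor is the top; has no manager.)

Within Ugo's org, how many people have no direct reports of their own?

The people in Ugo's organization with no one reporting to them are Maya, Gus, Sam, Oona, Liam. That is 5.

5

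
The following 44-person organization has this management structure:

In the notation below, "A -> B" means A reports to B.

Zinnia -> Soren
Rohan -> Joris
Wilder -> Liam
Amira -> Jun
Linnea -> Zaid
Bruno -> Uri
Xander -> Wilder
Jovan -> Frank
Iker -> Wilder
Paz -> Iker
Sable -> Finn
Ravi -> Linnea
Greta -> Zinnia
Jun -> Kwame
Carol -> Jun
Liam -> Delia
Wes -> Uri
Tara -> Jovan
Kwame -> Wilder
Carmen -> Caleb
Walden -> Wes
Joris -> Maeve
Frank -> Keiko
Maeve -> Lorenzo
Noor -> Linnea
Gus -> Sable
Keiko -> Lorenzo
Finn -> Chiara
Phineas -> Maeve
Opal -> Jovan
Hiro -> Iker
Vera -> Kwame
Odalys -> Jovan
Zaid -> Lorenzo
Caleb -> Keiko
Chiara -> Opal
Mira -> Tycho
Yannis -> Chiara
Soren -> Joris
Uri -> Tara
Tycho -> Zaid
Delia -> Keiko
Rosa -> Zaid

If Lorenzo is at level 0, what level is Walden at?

Chain from Walden up to Lorenzo: Walden → Wes → Uri → Tara → Jovan → Frank → Keiko → Lorenzo. That is 7 steps up, so Walden is 7 levels below Lorenzo.

7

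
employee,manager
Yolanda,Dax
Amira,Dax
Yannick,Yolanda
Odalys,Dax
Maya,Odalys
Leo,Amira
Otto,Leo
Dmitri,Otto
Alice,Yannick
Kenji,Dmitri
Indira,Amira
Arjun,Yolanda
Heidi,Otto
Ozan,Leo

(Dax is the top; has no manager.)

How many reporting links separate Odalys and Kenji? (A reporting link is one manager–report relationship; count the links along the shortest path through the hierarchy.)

6

Odalys is 1 level below Dax, and Kenji is 5 levels below Dax (their lowest common manager). The shortest path runs up from Odalys to Dax and back down to Kenji: 1 + 5 = 6 links.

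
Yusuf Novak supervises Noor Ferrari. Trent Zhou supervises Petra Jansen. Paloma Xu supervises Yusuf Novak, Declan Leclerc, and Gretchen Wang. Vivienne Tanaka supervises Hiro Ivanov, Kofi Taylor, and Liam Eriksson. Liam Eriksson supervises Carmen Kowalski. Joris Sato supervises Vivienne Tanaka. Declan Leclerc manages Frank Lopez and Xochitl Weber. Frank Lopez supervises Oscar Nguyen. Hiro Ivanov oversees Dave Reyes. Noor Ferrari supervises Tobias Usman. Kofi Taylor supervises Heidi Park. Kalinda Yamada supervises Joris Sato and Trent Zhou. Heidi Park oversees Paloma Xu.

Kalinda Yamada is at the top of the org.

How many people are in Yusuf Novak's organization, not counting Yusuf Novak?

2

Yusuf Novak directly manages Noor Ferrari. Under Noor Ferrari: Tobias Usman (1). That's 2 in total.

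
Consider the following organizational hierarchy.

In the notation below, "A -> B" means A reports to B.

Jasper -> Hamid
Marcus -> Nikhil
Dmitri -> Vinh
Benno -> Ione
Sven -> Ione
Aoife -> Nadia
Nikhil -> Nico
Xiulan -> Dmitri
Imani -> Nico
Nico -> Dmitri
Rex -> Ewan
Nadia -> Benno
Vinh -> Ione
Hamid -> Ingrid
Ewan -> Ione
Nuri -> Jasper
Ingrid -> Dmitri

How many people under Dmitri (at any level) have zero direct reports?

4

The people in Dmitri's organization with no one reporting to them are Xiulan, Nuri, Imani, Marcus. That is 4.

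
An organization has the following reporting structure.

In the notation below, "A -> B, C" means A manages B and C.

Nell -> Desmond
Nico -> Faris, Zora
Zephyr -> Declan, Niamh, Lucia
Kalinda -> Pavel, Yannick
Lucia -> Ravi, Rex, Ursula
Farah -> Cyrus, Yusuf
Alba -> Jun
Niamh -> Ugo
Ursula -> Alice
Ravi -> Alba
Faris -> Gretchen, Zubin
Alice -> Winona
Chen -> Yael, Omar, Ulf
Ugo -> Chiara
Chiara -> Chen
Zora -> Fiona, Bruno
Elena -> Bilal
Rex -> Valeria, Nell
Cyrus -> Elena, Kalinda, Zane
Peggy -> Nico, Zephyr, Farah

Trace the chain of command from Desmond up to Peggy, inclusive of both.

Desmond reports to Nell. Nell reports to Rex. Rex reports to Lucia. Lucia reports to Zephyr. Zephyr reports to Peggy. Peggy is at the top.

Desmond -> Nell -> Rex -> Lucia -> Zephyr -> Peggy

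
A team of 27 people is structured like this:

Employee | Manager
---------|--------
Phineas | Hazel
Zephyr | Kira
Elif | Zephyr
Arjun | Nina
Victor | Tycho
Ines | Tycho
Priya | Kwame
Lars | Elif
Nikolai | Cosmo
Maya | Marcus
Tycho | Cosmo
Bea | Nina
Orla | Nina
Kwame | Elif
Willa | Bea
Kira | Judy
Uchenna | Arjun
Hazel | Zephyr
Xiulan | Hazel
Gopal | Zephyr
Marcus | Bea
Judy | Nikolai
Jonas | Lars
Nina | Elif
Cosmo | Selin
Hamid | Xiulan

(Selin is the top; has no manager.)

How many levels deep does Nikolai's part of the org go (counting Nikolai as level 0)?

The longest chain under Nikolai runs Nikolai → Judy → Kira → Zephyr → Elif → Nina → Bea → Marcus → Maya, which is 8 levels below Nikolai.

8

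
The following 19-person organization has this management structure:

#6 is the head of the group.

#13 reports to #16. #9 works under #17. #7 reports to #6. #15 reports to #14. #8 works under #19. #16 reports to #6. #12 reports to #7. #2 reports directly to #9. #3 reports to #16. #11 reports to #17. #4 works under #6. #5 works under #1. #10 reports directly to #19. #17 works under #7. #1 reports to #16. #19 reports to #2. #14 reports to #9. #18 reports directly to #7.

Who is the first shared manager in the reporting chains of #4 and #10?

#6

#4's chain of managers is #6. #10's chain of managers is #19, #2, #9, #17, #7, #6. The first manager that appears in both chains is #6.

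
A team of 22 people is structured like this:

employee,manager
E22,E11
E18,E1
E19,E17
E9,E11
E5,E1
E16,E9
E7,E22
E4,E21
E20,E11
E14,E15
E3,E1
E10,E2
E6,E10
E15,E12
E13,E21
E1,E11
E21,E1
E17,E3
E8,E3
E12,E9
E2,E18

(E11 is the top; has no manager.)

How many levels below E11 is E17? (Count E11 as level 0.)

3

Chain from E17 up to E11: E17 → E3 → E1 → E11. That is 3 steps up, so E17 is 3 levels below E11.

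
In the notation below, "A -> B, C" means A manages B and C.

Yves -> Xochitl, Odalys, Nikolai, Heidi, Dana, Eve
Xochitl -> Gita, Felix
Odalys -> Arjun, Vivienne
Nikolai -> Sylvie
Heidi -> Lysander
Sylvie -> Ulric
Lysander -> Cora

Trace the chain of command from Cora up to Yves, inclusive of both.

Cora reports to Lysander. Lysander reports to Heidi. Heidi reports to Yves. Yves is at the top.

Cora -> Lysander -> Heidi -> Yves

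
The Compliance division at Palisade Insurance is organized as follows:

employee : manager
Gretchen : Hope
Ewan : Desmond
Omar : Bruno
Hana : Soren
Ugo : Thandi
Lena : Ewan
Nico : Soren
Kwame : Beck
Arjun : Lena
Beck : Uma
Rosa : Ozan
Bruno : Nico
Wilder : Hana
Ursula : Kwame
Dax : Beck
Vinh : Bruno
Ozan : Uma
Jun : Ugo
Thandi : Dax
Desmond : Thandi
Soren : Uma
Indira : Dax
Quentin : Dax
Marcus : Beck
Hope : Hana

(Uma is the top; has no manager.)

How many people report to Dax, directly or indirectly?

Dax directly manages Thandi, Indira, Quentin. Under Thandi: Ugo, Jun, Desmond, Ewan, Lena, Arjun (6). Indira has no reports. Quentin has no reports. So Dax's organization is 3 direct reports plus everyone under them: 7 + 1 + 1 = 9.

9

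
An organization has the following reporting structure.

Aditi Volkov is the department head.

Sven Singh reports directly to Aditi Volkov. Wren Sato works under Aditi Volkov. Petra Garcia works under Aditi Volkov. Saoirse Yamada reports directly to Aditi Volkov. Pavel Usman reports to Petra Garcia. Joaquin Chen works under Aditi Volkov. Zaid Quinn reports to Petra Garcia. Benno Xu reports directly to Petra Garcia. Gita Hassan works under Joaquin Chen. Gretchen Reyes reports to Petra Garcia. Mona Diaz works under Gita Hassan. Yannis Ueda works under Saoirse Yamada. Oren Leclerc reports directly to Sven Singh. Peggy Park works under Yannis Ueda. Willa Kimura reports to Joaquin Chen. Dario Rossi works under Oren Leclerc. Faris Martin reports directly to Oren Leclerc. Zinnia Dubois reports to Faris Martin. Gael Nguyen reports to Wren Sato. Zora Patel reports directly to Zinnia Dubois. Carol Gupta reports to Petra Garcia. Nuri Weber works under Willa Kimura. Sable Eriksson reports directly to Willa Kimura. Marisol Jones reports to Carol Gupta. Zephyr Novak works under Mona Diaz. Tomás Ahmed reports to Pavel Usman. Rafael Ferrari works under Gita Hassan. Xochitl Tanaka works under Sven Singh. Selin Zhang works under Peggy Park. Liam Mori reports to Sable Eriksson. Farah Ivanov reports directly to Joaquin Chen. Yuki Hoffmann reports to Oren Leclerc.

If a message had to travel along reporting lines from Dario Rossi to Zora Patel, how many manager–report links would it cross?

Dario Rossi is 1 level below Oren Leclerc, and Zora Patel is 3 levels below Oren Leclerc (their lowest common manager). The shortest path runs up from Dario Rossi to Oren Leclerc and back down to Zora Patel: 1 + 3 = 4 links.

4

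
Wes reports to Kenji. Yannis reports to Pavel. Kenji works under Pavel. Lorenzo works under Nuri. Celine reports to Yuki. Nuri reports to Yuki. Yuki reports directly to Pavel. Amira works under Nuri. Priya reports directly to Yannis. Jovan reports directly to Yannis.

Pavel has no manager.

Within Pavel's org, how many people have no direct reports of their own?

6

The people in Pavel's organization with no one reporting to them are Amira, Lorenzo, Celine, Jovan, Priya, Wes. That is 6.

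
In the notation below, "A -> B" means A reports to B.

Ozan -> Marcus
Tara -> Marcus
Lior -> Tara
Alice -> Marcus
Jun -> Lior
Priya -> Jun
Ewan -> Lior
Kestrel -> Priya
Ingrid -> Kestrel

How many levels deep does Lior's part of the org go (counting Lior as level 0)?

4

The longest chain under Lior runs Lior → Jun → Priya → Kestrel → Ingrid, which is 4 levels below Lior.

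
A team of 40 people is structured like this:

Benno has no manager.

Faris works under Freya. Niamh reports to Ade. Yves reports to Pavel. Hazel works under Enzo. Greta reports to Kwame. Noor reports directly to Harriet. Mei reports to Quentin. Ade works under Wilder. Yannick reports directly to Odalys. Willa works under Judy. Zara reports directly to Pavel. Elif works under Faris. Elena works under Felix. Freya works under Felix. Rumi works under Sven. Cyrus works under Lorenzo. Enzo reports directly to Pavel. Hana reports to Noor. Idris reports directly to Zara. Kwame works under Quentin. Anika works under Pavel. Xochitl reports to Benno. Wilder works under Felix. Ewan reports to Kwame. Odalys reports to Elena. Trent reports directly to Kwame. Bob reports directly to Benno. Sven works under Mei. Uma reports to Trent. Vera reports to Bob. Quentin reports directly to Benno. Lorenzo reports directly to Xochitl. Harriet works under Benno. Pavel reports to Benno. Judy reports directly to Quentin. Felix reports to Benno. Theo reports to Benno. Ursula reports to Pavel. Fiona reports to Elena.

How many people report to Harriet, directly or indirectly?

2

Harriet directly manages Noor. Under Noor: Hana (1). That's 2 in total.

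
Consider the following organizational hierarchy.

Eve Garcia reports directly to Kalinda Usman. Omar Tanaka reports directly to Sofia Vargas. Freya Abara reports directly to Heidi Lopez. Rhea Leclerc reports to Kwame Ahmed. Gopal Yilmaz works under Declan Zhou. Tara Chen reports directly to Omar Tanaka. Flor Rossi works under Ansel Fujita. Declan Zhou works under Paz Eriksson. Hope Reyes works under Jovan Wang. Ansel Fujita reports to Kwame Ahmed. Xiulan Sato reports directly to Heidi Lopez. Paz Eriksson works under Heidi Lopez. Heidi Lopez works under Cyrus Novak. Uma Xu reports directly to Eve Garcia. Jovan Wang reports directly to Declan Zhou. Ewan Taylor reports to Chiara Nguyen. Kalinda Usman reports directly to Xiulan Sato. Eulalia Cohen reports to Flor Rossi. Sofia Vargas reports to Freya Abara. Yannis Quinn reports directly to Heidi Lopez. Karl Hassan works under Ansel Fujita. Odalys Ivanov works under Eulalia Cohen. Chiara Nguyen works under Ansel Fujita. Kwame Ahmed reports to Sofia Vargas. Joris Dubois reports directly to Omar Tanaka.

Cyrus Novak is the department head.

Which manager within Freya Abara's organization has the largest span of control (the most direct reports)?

Ansel Fujita

Direct-report counts within Freya Abara's organization: Freya Abara has 1; Sofia Vargas has 2; Omar Tanaka has 2; Kwame Ahmed has 2; Ansel Fujita has 3; Flor Rossi has 1; Eulalia Cohen has 1; Chiara Nguyen has 1. The largest is 3, held by Ansel Fujita.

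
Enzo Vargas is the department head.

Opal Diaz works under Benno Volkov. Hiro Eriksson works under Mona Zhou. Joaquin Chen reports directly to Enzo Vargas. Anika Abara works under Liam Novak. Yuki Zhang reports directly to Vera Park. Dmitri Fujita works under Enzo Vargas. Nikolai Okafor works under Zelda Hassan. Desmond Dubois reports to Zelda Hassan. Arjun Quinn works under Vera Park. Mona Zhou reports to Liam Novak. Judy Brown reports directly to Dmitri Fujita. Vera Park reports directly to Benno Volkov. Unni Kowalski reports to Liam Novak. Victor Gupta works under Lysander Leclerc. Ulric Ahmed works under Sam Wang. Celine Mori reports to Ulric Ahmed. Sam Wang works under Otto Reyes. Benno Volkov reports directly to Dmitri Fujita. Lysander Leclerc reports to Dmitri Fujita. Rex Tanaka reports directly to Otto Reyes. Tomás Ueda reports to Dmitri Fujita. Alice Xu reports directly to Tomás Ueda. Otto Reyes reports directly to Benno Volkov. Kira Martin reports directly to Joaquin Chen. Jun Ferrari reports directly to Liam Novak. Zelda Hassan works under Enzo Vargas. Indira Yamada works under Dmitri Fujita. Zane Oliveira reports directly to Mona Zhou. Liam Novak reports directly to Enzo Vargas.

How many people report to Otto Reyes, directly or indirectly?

4

Otto Reyes directly manages Sam Wang, Rex Tanaka. Under Sam Wang: Ulric Ahmed, Celine Mori (2). Rex Tanaka has no reports. So Otto Reyes's organization is 2 direct reports plus everyone under them: 3 + 1 = 4.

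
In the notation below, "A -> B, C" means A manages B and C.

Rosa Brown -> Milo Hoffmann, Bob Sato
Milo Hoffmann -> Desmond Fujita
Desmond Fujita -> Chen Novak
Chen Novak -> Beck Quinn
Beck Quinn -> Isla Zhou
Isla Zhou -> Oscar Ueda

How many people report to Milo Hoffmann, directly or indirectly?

5

Milo Hoffmann directly manages Desmond Fujita. Under Desmond Fujita: Chen Novak, Beck Quinn, Isla Zhou, Oscar Ueda (4). That's 5 in total.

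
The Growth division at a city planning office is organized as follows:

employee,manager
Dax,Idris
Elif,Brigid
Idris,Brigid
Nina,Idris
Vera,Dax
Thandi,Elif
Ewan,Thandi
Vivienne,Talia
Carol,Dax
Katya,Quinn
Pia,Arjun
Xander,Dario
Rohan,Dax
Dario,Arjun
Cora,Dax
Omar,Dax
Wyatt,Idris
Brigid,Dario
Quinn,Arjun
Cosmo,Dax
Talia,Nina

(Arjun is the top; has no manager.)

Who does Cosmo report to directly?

Cosmo reports directly to Dax.

Dax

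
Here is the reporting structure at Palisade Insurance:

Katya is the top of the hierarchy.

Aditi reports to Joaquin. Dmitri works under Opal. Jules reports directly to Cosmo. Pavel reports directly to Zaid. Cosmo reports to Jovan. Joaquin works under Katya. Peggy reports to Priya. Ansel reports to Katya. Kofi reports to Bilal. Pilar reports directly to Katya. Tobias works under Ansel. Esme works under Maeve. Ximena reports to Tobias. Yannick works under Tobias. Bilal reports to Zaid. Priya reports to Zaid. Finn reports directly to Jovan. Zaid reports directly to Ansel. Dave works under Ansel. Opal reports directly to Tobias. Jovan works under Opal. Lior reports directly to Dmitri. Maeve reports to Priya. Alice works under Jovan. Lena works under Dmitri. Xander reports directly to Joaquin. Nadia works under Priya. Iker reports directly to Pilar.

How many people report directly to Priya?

Priya directly manages Maeve, Peggy, Nadia. That is 3 direct reports.

3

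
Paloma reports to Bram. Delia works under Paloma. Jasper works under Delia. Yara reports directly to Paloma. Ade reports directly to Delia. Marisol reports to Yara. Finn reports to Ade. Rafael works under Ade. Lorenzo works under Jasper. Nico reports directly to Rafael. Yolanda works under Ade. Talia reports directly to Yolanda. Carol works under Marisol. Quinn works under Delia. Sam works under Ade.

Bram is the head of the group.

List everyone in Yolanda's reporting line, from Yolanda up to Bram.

Yolanda reports to Ade. Ade reports to Delia. Delia reports to Paloma. Paloma reports to Bram. Bram is at the top.

Yolanda -> Ade -> Delia -> Paloma -> Bram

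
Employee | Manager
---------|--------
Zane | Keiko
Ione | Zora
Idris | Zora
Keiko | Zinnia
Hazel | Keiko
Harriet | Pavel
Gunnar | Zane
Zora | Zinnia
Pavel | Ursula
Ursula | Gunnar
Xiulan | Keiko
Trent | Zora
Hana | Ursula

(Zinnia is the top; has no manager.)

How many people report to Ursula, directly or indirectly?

Ursula directly manages Pavel, Hana. Under Pavel: Harriet (1). Hana has no reports. So Ursula's organization is 2 direct reports plus everyone under them: 2 + 1 = 3.

3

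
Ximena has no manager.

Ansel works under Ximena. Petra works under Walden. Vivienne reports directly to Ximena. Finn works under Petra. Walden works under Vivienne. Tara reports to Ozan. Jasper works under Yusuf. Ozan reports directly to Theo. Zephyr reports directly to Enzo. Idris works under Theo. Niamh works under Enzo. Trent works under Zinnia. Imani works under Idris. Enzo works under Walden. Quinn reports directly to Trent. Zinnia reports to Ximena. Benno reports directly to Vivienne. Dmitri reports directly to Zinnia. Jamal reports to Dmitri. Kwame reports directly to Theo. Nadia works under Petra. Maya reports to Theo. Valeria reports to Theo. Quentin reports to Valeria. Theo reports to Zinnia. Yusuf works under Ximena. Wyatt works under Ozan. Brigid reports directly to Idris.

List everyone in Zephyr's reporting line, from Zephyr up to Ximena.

Zephyr -> Enzo -> Walden -> Vivienne -> Ximena

Zephyr reports to Enzo. Enzo reports to Walden. Walden reports to Vivienne. Vivienne reports to Ximena. Ximena is at the top.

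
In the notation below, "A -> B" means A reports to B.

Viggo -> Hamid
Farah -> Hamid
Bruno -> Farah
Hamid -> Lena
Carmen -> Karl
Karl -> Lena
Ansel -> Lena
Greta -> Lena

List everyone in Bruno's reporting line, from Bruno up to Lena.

Bruno -> Farah -> Hamid -> Lena

Bruno reports to Farah. Farah reports to Hamid. Hamid reports to Lena. Lena is at the top.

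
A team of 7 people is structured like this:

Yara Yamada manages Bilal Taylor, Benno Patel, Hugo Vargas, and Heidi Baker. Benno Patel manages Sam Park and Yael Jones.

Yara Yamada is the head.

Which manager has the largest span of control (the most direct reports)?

Yara Yamada

Direct-report counts: Yara Yamada has 4; Benno Patel has 2. The largest is 4, held by Yara Yamada.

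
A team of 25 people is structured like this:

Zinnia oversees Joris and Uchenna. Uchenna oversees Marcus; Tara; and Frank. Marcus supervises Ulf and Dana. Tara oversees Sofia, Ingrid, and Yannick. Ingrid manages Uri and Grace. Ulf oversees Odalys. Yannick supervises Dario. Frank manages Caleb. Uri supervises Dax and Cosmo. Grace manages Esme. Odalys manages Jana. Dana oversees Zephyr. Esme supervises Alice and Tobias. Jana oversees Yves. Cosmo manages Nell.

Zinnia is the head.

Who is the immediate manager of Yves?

Yves reports directly to Jana.

Jana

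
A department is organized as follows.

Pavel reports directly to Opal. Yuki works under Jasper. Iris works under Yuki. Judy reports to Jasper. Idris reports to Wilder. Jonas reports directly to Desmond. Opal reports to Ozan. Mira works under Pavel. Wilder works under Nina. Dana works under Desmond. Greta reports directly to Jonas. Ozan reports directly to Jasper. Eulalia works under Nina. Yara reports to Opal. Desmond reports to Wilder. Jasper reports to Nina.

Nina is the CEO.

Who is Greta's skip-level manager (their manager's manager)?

Desmond

Greta reports to Jonas, and Jonas reports to Desmond. So Greta's skip-level manager is Desmond.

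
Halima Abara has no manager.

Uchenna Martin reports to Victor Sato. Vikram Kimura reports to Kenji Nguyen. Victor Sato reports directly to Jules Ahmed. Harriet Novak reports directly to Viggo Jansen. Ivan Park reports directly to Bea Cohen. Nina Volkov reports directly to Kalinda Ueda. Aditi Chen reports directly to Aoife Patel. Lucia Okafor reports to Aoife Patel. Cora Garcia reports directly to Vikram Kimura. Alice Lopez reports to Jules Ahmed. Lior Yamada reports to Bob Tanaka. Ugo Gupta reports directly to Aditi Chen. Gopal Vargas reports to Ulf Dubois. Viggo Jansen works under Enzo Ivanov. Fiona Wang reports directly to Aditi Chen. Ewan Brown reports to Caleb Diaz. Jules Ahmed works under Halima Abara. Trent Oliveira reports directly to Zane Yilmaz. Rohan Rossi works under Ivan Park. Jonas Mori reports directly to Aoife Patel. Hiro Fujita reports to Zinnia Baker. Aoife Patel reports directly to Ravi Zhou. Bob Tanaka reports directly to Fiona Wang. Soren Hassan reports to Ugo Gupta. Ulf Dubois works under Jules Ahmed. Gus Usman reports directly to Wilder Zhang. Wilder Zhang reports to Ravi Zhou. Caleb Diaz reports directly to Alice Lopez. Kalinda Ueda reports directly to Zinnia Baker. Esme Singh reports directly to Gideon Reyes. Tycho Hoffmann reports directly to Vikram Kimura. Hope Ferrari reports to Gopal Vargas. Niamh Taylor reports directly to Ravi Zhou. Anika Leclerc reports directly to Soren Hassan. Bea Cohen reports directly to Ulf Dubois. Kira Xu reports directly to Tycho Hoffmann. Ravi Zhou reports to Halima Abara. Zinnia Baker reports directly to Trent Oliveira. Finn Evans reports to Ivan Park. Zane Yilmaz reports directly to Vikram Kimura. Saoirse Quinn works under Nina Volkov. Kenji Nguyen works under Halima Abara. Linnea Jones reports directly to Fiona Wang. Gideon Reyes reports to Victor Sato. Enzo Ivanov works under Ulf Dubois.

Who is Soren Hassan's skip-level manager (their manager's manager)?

Soren Hassan reports to Ugo Gupta, and Ugo Gupta reports to Aditi Chen. So Soren Hassan's skip-level manager is Aditi Chen.

Aditi Chen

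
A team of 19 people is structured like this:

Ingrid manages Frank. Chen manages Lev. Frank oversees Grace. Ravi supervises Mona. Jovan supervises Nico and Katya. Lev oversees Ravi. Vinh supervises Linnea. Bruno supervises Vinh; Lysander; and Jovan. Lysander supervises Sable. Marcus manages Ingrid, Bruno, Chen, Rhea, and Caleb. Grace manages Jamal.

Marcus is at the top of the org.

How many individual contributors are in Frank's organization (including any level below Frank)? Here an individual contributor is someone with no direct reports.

The only person in Frank's organization with no one reporting to them is Jamal. That is 1.

1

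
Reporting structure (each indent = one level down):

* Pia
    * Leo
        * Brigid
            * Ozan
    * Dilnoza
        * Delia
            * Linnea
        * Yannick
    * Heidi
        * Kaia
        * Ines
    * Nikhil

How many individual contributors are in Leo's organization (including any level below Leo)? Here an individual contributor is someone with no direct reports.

The only person in Leo's organization with no one reporting to them is Ozan. That is 1.

1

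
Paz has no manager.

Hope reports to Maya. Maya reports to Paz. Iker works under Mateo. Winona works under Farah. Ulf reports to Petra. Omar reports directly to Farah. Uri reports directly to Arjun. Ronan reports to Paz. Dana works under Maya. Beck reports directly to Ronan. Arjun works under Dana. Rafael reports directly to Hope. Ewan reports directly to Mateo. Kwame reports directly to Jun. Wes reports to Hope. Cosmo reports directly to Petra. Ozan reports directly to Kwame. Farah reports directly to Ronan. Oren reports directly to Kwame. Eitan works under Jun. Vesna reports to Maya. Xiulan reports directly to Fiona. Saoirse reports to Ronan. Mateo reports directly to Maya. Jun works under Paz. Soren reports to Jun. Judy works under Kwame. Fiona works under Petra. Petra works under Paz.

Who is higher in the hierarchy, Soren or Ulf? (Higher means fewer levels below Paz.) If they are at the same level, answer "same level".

Both Soren and Ulf are 2 levels below Paz.

same level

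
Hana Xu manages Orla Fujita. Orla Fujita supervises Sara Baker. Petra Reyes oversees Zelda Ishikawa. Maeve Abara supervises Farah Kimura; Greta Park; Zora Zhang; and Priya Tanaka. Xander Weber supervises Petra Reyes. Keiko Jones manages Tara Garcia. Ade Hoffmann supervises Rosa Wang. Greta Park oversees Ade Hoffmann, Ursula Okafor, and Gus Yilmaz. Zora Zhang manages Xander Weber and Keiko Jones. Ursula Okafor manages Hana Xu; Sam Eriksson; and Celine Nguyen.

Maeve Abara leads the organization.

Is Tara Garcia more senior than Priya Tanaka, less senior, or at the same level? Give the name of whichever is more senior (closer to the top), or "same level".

Priya Tanaka

Tara Garcia is 3 levels below Maeve Abara; Priya Tanaka is 1. Priya Tanaka is higher.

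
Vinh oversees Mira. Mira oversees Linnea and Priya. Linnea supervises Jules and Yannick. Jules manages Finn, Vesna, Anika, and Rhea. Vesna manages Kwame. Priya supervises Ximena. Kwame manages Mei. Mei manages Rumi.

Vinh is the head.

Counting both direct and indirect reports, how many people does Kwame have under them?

Kwame directly manages Mei. Under Mei: Rumi (1). That's 2 in total.

2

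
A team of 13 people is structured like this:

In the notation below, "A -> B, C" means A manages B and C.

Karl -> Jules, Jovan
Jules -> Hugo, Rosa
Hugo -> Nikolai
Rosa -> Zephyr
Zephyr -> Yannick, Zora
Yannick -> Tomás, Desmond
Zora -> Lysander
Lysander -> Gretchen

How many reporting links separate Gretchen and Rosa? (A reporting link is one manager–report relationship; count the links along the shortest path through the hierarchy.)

4

Gretchen is in Rosa's organization: the chain from Gretchen up to Rosa is Gretchen → Lysander → Zora → Zephyr → Rosa, which is 4 links.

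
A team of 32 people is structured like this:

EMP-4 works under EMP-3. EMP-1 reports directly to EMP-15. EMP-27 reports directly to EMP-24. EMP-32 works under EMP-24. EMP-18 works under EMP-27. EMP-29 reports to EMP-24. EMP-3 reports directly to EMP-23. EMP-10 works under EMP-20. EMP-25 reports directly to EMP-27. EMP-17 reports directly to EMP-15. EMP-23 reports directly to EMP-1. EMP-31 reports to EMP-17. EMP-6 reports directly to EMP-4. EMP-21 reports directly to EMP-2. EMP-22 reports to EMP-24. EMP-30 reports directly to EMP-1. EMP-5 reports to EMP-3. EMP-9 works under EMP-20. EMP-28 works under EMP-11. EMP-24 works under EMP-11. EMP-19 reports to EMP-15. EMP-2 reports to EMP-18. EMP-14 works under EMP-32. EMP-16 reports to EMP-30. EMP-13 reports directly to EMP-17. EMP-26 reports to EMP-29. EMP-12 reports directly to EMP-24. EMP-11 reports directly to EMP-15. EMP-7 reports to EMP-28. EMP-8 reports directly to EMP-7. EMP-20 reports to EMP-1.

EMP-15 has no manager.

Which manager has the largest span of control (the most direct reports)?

EMP-24

Direct-report counts: EMP-15 has 4; EMP-17 has 2; EMP-1 has 3; EMP-20 has 2; EMP-23 has 1; EMP-3 has 2; EMP-4 has 1; EMP-30 has 1; EMP-11 has 2; EMP-28 has 1; EMP-7 has 1; EMP-24 has 5; EMP-32 has 1; EMP-29 has 1; EMP-27 has 2; EMP-18 has 1; EMP-2 has 1. The largest is 5, held by EMP-24.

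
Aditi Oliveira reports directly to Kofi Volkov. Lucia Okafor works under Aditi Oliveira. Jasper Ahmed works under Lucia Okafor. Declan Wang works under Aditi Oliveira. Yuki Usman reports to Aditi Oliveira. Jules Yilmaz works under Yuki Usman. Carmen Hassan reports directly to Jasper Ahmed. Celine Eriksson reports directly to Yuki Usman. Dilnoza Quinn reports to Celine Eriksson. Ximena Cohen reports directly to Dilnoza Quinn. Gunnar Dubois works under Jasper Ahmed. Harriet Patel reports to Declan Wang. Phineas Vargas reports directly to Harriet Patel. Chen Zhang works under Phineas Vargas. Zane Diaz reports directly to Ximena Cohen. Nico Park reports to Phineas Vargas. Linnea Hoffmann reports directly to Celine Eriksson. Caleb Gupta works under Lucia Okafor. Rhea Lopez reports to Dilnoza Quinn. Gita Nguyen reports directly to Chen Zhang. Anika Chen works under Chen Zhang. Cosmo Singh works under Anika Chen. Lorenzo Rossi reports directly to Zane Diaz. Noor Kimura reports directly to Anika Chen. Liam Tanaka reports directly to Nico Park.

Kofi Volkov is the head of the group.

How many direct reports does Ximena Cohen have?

1

Ximena Cohen directly manages Zane Diaz. That is 1 direct report.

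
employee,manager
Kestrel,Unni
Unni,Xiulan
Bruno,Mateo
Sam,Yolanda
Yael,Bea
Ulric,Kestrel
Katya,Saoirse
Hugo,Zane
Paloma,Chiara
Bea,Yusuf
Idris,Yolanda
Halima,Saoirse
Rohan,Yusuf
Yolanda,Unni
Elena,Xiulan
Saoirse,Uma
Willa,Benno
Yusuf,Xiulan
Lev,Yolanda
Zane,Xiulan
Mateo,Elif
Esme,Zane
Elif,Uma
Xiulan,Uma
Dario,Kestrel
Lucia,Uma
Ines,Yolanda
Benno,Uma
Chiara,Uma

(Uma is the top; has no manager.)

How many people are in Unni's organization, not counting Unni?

Unni directly manages Yolanda, Kestrel. Under Yolanda: Idris, Ines, Sam, Lev (4). Under Kestrel: Dario, Ulric (2). So Unni's organization is 2 direct reports plus everyone under them: 5 + 3 = 8.

8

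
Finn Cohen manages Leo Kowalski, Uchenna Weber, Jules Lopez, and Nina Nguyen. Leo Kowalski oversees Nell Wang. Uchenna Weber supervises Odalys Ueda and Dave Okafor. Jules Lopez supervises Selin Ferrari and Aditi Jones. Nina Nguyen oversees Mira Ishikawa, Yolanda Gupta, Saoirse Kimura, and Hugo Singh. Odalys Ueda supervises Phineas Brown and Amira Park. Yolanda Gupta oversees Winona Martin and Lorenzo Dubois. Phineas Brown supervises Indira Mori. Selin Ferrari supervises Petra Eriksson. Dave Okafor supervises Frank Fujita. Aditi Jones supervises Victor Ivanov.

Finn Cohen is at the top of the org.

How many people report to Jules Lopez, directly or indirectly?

Jules Lopez directly manages Selin Ferrari, Aditi Jones. Under Selin Ferrari: Petra Eriksson (1). Under Aditi Jones: Victor Ivanov (1). So Jules Lopez's organization is 2 direct reports plus everyone under them: 2 + 2 = 4.

4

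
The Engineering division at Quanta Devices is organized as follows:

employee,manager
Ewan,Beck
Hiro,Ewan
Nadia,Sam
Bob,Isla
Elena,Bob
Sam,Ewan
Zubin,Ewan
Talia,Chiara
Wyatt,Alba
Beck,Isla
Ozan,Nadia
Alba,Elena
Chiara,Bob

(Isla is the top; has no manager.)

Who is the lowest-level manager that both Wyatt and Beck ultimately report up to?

Isla

Wyatt's chain of managers is Alba, Elena, Bob, Isla. Beck's chain of managers is Isla. The first manager that appears in both chains is Isla.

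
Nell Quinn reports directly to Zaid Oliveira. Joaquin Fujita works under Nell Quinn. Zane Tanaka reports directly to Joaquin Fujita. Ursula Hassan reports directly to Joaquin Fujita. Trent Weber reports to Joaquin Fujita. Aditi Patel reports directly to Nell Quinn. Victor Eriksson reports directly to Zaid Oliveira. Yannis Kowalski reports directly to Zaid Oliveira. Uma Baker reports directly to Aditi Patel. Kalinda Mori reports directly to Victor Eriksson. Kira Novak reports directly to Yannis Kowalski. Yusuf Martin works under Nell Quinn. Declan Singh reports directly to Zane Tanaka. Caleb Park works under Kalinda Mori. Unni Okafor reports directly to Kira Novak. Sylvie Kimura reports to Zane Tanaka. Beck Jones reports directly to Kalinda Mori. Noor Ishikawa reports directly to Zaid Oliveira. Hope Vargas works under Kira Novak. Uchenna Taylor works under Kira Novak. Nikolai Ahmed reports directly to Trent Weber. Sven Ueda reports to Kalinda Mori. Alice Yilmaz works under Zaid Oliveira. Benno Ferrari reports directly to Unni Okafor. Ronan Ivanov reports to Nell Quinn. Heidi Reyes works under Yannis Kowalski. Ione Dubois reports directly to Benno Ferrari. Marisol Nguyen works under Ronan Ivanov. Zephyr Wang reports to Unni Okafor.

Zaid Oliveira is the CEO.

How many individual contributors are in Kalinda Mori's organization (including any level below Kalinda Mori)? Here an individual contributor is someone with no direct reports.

The people in Kalinda Mori's organization with no one reporting to them are Sven Ueda, Beck Jones, Caleb Park. That is 3.

3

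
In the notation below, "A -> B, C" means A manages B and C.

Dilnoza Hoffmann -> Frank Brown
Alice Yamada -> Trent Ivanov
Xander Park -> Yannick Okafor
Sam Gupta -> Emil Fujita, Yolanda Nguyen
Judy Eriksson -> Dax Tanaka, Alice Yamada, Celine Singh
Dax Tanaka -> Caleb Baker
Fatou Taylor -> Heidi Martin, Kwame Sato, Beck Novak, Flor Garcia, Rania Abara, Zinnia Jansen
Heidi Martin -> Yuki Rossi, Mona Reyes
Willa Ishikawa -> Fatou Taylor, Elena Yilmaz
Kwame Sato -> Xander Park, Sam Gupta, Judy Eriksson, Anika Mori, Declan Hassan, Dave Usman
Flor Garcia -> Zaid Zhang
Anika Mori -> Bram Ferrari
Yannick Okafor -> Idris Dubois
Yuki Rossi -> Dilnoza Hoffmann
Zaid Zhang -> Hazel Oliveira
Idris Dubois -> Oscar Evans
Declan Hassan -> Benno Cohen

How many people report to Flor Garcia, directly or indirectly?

Flor Garcia directly manages Zaid Zhang. Under Zaid Zhang: Hazel Oliveira (1). That's 2 in total.

2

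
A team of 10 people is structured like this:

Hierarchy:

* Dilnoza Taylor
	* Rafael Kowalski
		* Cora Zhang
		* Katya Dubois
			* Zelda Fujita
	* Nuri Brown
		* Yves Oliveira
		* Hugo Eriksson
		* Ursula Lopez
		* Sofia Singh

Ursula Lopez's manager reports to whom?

Dilnoza Taylor

Ursula Lopez reports to Nuri Brown, and Nuri Brown reports to Dilnoza Taylor. So Ursula Lopez's skip-level manager is Dilnoza Taylor.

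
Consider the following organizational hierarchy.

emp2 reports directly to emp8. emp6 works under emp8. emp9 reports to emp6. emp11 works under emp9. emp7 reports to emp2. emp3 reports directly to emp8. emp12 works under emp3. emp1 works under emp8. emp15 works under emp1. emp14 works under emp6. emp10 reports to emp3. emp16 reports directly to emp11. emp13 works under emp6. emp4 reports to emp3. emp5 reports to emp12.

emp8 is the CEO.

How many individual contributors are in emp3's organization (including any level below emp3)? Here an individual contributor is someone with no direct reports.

The people in emp3's organization with no one reporting to them are emp4, emp10, emp5. That is 3.

3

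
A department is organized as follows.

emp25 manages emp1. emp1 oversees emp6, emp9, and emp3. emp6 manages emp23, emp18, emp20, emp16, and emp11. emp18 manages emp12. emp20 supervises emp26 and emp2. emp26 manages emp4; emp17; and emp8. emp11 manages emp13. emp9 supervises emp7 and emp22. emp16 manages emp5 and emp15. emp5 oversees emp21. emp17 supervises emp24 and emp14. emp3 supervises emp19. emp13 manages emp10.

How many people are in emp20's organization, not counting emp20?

emp20 directly manages emp26, emp2. Under emp26: emp8, emp17, emp14, emp24, emp4 (5). emp2 has no reports. So emp20's organization is 2 direct reports plus everyone under them: 6 + 1 = 7.

7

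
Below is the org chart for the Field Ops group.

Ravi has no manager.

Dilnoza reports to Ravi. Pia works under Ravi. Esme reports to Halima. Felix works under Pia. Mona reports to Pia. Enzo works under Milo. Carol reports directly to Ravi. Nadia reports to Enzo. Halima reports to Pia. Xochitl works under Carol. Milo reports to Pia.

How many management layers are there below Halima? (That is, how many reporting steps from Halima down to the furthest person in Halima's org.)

1

The longest chain under Halima runs Halima → Esme, which is 1 level below Halima.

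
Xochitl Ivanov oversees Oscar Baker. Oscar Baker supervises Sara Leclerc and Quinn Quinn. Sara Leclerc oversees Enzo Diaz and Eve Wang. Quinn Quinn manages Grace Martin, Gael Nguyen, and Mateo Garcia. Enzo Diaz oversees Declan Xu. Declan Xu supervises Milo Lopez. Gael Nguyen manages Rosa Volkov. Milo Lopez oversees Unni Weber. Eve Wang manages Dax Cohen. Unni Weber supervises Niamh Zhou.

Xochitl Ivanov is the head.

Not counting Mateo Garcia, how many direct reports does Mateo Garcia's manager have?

Mateo Garcia reports to Quinn Quinn. Quinn Quinn's other direct reports are Grace Martin, Gael Nguyen — 2 peers.

2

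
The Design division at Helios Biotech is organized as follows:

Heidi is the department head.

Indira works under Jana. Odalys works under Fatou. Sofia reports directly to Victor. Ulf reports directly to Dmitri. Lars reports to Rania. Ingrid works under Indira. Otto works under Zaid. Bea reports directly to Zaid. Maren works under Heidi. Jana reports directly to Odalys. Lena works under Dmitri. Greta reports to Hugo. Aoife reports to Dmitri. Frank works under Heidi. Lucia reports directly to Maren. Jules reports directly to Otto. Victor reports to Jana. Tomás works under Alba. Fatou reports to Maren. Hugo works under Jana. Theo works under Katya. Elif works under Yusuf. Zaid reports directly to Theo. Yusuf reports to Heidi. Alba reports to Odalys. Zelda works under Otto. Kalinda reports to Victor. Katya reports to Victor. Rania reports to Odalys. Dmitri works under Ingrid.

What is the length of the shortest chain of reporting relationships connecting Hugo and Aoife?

Hugo is 1 level below Jana, and Aoife is 4 levels below Jana (their lowest common manager). The shortest path runs up from Hugo to Jana and back down to Aoife: 1 + 4 = 5 links.

5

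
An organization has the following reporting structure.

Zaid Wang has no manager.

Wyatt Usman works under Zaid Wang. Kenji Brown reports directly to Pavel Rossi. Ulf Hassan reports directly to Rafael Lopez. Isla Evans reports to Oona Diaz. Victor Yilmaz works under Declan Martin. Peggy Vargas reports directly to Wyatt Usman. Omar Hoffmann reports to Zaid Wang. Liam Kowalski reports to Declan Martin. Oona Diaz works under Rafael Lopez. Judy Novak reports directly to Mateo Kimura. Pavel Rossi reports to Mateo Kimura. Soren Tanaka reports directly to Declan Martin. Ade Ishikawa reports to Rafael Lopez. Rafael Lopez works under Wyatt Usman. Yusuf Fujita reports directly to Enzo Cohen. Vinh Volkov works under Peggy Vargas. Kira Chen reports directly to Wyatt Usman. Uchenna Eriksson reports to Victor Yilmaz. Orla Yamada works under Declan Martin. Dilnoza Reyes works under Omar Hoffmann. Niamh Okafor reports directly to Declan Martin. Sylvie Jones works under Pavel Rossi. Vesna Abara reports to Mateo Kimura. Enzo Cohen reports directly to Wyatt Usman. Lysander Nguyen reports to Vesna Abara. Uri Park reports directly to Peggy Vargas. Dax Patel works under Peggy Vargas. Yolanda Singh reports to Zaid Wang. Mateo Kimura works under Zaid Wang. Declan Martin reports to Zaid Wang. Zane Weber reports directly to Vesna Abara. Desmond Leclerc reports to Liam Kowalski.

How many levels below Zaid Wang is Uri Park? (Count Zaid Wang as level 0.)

Chain from Uri Park up to Zaid Wang: Uri Park → Peggy Vargas → Wyatt Usman → Zaid Wang. That is 3 steps up, so Uri Park is 3 levels below Zaid Wang.

3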